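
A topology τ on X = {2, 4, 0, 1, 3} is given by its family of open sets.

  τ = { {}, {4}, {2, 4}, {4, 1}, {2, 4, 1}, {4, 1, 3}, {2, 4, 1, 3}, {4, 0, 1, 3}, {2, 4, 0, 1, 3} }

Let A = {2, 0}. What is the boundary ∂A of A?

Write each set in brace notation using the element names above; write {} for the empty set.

{2, 0}

opens ⊆ A: {}; union → int = {}
complement {4, 1, 3}; its interior {4, 1, 3}; cl(A) = X∖{4, 1, 3} = {2, 0}
boundary = {2, 0} ∖ {} = {2, 0}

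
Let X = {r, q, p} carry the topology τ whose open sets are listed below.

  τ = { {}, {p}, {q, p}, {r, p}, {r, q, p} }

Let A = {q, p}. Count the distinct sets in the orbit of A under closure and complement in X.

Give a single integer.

X∖A={r}, int(X∖A)={}, hence cl(A)={r, q, p}
Orbit (k=closure, c=complement):
  1. A     = {q, p}
  2. kA    = {r, q, p}
  3. cA    = {r}
  4. ckA   = {}
(closed under both — stop)

4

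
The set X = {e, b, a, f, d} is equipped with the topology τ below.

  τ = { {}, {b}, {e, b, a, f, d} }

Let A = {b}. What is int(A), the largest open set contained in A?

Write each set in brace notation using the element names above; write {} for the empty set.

opens ⊆ A: {}, {b}; union → int = {b}

{b}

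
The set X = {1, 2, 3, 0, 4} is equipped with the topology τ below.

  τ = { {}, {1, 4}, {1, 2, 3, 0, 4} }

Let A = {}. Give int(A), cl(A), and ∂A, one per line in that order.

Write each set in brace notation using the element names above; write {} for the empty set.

int(A) = {}
cl(A)  = {}
∂A     = {}

interior: largest open inside A is {} (from {})
cl via duality: int({1, 2, 3, 0, 4}) = {1, 2, 3, 0, 4}, so X∖{1, 2, 3, 0, 4} = {}
cl∖int = {}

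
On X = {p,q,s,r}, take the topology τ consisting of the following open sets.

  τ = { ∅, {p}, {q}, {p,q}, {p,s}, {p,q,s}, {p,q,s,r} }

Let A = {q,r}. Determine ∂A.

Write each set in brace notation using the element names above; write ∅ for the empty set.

open subsets of A: ∅, {q}; so int(A) = {q}
closure: X∖int(X∖A) = X∖{p,s} = {q,r}
∂A = {q,r} minus {q} = {r}

{r}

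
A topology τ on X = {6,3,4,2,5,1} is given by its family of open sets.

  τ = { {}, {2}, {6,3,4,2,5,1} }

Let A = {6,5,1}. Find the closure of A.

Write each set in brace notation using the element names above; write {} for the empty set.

{6,3,4,5,1}

closure: X∖int(X∖A) = X∖{2} = {6,3,4,5,1}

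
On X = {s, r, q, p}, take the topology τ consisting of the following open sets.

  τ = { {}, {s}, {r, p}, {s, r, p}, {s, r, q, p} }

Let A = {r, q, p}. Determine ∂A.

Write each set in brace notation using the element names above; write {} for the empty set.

interior: largest open inside A is {r, p} (from {}, {r, p})
cl via duality: int({s}) = {s}, so X∖{s} = {r, q, p}
cl∖int = {q}

{q}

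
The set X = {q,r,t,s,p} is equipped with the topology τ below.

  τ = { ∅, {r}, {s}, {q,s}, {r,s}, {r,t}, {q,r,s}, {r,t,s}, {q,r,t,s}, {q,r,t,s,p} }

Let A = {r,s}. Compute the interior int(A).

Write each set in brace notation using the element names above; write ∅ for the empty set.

opens ⊆ A: ∅, {r}, {s}, {r,s}; union → int = {r,s}

{r,s}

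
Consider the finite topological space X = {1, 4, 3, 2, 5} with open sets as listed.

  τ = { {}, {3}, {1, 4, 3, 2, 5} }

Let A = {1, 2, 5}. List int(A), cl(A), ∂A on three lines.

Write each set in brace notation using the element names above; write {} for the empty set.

int(A) = {}
cl(A)  = {1, 4, 2, 5}
∂A     = {1, 4, 2, 5}

opens ⊆ A: {}; union → int = {}
complement {4, 3}; its interior {3}; cl(A) = X∖{3} = {1, 4, 2, 5}
boundary = {1, 4, 2, 5} ∖ {} = {1, 4, 2, 5}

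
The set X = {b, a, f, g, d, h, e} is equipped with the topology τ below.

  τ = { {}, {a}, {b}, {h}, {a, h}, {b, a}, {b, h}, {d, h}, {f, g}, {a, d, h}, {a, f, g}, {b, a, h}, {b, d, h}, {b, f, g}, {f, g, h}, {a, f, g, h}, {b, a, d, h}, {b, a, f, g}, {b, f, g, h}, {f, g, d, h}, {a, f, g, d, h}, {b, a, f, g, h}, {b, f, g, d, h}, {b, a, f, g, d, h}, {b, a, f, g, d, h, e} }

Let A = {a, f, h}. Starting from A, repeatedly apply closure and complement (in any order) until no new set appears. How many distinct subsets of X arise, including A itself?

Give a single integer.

12

cl via duality: int({b, g, d, e}) = {b}, so X∖{b} = {a, f, g, d, h, e}
Write k for closure, c for complement:
  1. A     = {a, f, h}
  2. kA    = {a, f, g, d, h, e}
  3. cA    = {b, g, d, e}
  4. ckA   = {b}
  5. kcA   = {b, f, g, d, e}
  6. kckA  = {b, e}
  7. ckcA  = {a, h}
  8. ckckA = {a, f, g, d, h}
  9. kckcA = {a, d, h, e}
  10. ckckcA = {b, f, g}
  11. kckckcA = {b, f, g, e}
  12. ckckckcA = {a, d, h}
applying k or c yields no new set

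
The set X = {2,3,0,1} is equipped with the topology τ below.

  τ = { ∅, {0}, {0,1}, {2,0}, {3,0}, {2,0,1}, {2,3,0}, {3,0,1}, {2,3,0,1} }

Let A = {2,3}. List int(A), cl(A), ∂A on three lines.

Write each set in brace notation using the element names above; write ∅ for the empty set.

U open, U⊆A: ∅. int(A) = ⋃ = ∅
X∖A={0,1}, int(X∖A)={0,1}, hence cl(A)={2,3}
∂A: remove int from cl → {2,3}

int(A) = ∅
cl(A)  = {2,3}
∂A     = {2,3}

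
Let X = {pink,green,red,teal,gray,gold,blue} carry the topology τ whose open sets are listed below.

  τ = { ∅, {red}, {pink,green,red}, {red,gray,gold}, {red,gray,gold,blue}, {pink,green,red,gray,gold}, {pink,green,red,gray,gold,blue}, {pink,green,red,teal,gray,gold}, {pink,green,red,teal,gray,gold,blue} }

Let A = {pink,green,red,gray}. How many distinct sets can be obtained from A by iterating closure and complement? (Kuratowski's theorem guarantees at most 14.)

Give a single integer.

cl via duality: int({teal,gold,blue}) = ∅, so X∖∅ = {pink,green,red,teal,gray,gold,blue}
Write k for closure, c for complement:
  1. A     = {pink,green,red,gray}
  2. kA    = {pink,green,red,teal,gray,gold,blue}
  3. cA    = {teal,gold,blue}
  4. ckA   = ∅
  5. kcA   = {teal,gray,gold,blue}
  6. ckcA  = {pink,green,red}
applying k or c yields no new set

6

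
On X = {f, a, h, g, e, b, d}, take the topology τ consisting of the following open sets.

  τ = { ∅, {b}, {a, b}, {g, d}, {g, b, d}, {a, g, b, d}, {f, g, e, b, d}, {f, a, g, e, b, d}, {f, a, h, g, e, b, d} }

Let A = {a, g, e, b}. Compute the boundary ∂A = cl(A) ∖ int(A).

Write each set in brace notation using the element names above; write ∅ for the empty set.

{f, h, g, e, d}

open subsets of A: ∅, {b}, {a, b}; so int(A) = {a, b}
closure: X∖int(X∖A) = X∖∅ = {f, a, h, g, e, b, d}
∂A = {f, a, h, g, e, b, d} minus {a, b} = {f, h, g, e, d}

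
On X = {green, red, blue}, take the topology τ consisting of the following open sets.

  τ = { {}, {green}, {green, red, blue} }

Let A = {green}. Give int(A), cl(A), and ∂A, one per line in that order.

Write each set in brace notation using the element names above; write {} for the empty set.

int(A) = {green}
cl(A)  = {green, red, blue}
∂A     = {red, blue}

opens ⊆ A: {}, {green}; union → int = {green}
complement {red, blue}; its interior {}; cl(A) = X∖{} = {green, red, blue}
boundary = {green, red, blue} ∖ {green} = {red, blue}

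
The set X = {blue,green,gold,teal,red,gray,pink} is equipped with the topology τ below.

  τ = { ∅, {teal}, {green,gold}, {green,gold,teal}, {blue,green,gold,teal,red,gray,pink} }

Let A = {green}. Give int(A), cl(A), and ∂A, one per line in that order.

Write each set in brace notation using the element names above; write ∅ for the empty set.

U open, U⊆A: ∅. int(A) = ⋃ = ∅
X∖A={blue,gold,teal,red,gray,pink}, int(X∖A)={teal}, hence cl(A)={blue,green,gold,red,gray,pink}
∂A: remove int from cl → {blue,green,gold,red,gray,pink}

int(A) = ∅
cl(A)  = {blue,green,gold,red,gray,pink}
∂A     = {blue,green,gold,red,gray,pink}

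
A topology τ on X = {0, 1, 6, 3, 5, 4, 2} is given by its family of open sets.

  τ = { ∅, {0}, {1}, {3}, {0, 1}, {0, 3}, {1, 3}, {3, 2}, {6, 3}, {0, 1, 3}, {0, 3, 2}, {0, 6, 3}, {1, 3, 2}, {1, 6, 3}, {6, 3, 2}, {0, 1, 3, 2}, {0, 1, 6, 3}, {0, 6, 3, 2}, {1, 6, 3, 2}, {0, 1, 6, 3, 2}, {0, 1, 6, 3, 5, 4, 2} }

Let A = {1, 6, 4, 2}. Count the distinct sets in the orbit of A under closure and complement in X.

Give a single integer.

8

complement {0, 3, 5}; its interior {0, 3}; cl(A) = X∖{0, 3} = {1, 6, 5, 4, 2}
With k = closure, c = complement:
  1. A     = {1, 6, 4, 2}
  2. kA    = {1, 6, 5, 4, 2}
  3. cA    = {0, 3, 5}
  4. ckA   = {0, 3}
  5. kcA   = {0, 6, 3, 5, 4, 2}
  6. ckcA  = {1}
  7. kckcA = {1, 5, 4}
  8. ckckcA = {0, 6, 3, 2}
k, c of each give nothing new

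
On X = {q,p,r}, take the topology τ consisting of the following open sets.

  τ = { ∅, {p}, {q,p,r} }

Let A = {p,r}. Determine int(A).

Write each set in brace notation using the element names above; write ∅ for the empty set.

open subsets of A: ∅, {p}; so int(A) = {p}

{p}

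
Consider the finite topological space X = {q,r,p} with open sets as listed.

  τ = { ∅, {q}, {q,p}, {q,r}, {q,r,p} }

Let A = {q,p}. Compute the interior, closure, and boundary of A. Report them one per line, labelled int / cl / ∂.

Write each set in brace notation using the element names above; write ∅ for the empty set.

open subsets of A: ∅, {q}, {q,p}; so int(A) = {q,p}
closure: X∖int(X∖A) = X∖∅ = {q,r,p}
∂A = {q,r,p} minus {q,p} = {r}

int(A) = {q,p}
cl(A)  = {q,r,p}
∂A     = {r}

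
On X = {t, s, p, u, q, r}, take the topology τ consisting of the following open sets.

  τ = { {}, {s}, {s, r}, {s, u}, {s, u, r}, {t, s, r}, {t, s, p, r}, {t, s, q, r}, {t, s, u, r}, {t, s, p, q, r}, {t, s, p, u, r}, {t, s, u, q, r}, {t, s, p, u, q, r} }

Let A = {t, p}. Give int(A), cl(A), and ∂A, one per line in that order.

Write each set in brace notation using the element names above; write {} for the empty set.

U open, U⊆A: {}. int(A) = ⋃ = {}
X∖A={s, u, q, r}, int(X∖A)={s, u, r}, hence cl(A)={t, p, q}
∂A: remove int from cl → {t, p, q}

int(A) = {}
cl(A)  = {t, p, q}
∂A     = {t, p, q}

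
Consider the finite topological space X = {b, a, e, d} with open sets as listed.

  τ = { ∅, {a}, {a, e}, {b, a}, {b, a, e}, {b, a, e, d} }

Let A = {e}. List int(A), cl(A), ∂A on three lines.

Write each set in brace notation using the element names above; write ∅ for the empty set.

int(A) = ∅
cl(A)  = {e, d}
∂A     = {e, d}

opens ⊆ A: ∅; union → int = ∅
complement {b, a, d}; its interior {b, a}; cl(A) = X∖{b, a} = {e, d}
boundary = {e, d} ∖ ∅ = {e, d}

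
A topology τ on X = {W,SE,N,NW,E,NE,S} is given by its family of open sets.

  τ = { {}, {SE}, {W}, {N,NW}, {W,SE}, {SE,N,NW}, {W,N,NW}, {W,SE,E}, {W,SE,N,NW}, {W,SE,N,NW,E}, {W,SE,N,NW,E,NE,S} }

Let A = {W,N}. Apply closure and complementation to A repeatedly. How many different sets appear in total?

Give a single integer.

10

closure: X∖int(X∖A) = X∖{SE} = {W,N,NW,E,NE,S}
Let k=closure and c=complement:
  1. A     = {W,N}
  2. kA    = {W,N,NW,E,NE,S}
  3. cA    = {SE,NW,E,NE,S}
  4. ckA   = {SE}
  5. kcA   = {SE,N,NW,E,NE,S}
  6. kckA  = {SE,E,NE,S}
  7. ckcA  = {W}
  8. ckckA = {W,N,NW}
  9. kckcA = {W,E,NE,S}
  10. ckckcA = {SE,N,NW}
— saturated at 10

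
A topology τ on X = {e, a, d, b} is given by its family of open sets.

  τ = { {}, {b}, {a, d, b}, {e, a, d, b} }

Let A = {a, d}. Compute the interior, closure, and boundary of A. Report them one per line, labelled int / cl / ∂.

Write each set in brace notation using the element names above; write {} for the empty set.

int(A) = {}
cl(A)  = {e, a, d}
∂A     = {e, a, d}

U open, U⊆A: {}. int(A) = ⋃ = {}
X∖A={e, b}, int(X∖A)={b}, hence cl(A)={e, a, d}
∂A: remove int from cl → {e, a, d}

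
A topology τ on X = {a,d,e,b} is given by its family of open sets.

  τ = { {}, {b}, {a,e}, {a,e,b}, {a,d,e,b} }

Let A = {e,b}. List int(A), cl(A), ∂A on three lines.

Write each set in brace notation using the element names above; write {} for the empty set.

opens ⊆ A: {}, {b}; union → int = {b}
complement {a,d}; its interior {}; cl(A) = X∖{} = {a,d,e,b}
boundary = {a,d,e,b} ∖ {b} = {a,d,e}

int(A) = {b}
cl(A)  = {a,d,e,b}
∂A     = {a,d,e}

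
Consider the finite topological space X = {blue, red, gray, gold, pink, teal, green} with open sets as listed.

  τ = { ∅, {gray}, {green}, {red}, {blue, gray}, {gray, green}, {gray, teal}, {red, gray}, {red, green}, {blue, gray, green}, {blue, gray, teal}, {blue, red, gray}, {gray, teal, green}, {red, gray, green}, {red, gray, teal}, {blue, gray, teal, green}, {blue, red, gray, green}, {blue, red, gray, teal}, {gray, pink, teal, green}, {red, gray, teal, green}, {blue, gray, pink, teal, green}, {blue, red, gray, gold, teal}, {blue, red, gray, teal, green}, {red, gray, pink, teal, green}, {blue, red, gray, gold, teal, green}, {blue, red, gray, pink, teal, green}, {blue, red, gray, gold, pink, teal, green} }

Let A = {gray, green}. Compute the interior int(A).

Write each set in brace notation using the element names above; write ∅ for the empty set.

{gray, green}

interior: largest open inside A is {gray, green} (from ∅, {green}, {gray}, {gray, green})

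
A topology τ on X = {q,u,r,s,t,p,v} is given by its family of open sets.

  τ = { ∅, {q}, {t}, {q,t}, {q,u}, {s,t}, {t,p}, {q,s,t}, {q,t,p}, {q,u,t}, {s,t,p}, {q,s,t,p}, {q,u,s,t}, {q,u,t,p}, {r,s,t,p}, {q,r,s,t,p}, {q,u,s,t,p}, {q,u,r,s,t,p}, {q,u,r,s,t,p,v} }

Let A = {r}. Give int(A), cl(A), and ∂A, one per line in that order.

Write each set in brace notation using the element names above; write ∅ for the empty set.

int(A) = ∅
cl(A)  = {r,v}
∂A     = {r,v}

open subsets of A: ∅; so int(A) = ∅
closure: X∖int(X∖A) = X∖{q,u,s,t,p} = {r,v}
∂A = {r,v} minus ∅ = {r,v}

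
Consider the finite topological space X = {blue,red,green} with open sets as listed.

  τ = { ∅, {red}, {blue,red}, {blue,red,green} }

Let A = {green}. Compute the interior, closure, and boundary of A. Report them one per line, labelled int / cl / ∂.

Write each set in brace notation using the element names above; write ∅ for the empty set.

int(A) = ∅
cl(A)  = {green}
∂A     = {green}

interior: largest open inside A is ∅ (from ∅)
cl via duality: int({blue,red}) = {blue,red}, so X∖{blue,red} = {green}
cl∖int = {green}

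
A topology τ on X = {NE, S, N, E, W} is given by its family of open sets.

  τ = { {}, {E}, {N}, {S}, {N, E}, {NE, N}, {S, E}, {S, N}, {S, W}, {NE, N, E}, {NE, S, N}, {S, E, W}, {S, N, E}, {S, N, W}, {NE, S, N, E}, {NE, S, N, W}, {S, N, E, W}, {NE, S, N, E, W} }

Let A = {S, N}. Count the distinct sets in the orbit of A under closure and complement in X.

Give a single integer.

cl via duality: int({NE, E, W}) = {E}, so X∖{E} = {NE, S, N, W}
Write k for closure, c for complement:
  1. A     = {S, N}
  2. kA    = {NE, S, N, W}
  3. cA    = {NE, E, W}
  4. ckA   = {E}
applying k or c yields no new set

4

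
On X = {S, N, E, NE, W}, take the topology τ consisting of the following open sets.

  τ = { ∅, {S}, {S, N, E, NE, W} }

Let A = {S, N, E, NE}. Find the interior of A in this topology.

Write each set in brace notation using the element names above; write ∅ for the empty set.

{S}

U open, U⊆A: ∅, {S}. int(A) = ⋃ = {S}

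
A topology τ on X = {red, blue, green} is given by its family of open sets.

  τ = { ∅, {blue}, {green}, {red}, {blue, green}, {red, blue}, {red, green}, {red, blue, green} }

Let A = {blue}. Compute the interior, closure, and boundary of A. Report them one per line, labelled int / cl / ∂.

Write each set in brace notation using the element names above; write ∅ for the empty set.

U open, U⊆A: ∅, {blue}. int(A) = ⋃ = {blue}
X∖A={red, green}, int(X∖A)={red, green}, hence cl(A)={blue}
∂A: remove int from cl → ∅

int(A) = {blue}
cl(A)  = {blue}
∂A     = ∅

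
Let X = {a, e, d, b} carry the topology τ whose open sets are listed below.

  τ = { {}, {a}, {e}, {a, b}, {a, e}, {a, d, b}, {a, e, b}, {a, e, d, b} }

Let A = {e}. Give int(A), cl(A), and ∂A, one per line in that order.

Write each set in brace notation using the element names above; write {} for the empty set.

open subsets of A: {}, {e}; so int(A) = {e}
closure: X∖int(X∖A) = X∖{a, d, b} = {e}
∂A = {e} minus {e} = {}

int(A) = {e}
cl(A)  = {e}
∂A     = {}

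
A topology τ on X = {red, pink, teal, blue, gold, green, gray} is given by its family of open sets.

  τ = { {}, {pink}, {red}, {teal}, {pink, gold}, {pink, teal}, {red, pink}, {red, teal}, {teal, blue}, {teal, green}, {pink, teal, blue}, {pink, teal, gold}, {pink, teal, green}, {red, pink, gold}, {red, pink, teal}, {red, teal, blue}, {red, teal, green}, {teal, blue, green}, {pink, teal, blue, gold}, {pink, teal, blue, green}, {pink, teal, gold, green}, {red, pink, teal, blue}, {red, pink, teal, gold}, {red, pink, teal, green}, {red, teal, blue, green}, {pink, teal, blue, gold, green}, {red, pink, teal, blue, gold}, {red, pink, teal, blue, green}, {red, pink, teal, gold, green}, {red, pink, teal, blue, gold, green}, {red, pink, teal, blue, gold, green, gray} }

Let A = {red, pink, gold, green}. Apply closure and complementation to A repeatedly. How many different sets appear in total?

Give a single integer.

8

complement {teal, blue, gray}; its interior {teal, blue}; cl(A) = X∖{teal, blue} = {red, pink, gold, green, gray}
With k = closure, c = complement:
  1. A     = {red, pink, gold, green}
  2. kA    = {red, pink, gold, green, gray}
  3. cA    = {teal, blue, gray}
  4. ckA   = {teal, blue}
  5. kcA   = {teal, blue, green, gray}
  6. ckcA  = {red, pink, gold}
  7. kckcA = {red, pink, gold, gray}
  8. ckckcA = {teal, blue, green}
k, c of each give nothing new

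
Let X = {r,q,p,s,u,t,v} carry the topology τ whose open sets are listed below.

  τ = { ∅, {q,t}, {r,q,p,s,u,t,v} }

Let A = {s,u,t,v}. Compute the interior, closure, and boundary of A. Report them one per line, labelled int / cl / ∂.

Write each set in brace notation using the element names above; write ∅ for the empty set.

interior: largest open inside A is ∅ (from ∅)
cl via duality: int({r,q,p}) = ∅, so X∖∅ = {r,q,p,s,u,t,v}
cl∖int = {r,q,p,s,u,t,v}

int(A) = ∅
cl(A)  = {r,q,p,s,u,t,v}
∂A     = {r,q,p,s,u,t,v}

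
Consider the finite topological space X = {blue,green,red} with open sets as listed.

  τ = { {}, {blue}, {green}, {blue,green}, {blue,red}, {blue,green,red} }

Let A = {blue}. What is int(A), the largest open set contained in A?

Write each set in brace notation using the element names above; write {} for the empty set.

interior: largest open inside A is {blue} (from {}, {blue})

{blue}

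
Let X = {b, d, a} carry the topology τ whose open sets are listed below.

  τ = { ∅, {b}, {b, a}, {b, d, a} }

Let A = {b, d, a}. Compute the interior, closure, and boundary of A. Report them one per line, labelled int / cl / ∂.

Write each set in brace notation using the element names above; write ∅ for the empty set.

opens ⊆ A: ∅, {b}, {b, a}, {b, d, a}; union → int = {b, d, a}
complement ∅; its interior ∅; cl(A) = X∖∅ = {b, d, a}
boundary = {b, d, a} ∖ {b, d, a} = ∅

int(A) = {b, d, a}
cl(A)  = {b, d, a}
∂A     = ∅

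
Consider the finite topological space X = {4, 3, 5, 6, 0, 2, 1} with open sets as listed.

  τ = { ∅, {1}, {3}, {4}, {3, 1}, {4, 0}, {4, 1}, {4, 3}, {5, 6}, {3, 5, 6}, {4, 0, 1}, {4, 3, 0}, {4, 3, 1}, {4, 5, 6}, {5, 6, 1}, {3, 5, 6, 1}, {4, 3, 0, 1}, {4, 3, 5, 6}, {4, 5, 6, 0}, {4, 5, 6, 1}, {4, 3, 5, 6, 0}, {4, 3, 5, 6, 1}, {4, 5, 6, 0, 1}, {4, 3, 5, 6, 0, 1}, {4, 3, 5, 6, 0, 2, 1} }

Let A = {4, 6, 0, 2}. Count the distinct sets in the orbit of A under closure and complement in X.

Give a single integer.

10

cl via duality: int({3, 5, 1}) = {3, 1}, so X∖{3, 1} = {4, 5, 6, 0, 2}
Write k for closure, c for complement:
  1. A     = {4, 6, 0, 2}
  2. kA    = {4, 5, 6, 0, 2}
  3. cA    = {3, 5, 1}
  4. ckA   = {3, 1}
  5. kcA   = {3, 5, 6, 2, 1}
  6. kckA  = {3, 2, 1}
  7. ckcA  = {4, 0}
  8. ckckA = {4, 5, 6, 0}
  9. kckcA = {4, 0, 2}
  10. ckckcA = {3, 5, 6, 1}
applying k or c yields no new set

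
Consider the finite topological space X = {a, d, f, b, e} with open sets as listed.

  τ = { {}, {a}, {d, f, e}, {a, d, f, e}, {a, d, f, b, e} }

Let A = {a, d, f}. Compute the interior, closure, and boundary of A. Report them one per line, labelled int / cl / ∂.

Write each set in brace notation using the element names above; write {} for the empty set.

int(A) = {a}
cl(A)  = {a, d, f, b, e}
∂A     = {d, f, b, e}

U open, U⊆A: {}, {a}. int(A) = ⋃ = {a}
X∖A={b, e}, int(X∖A)={}, hence cl(A)={a, d, f, b, e}
∂A: remove int from cl → {d, f, b, e}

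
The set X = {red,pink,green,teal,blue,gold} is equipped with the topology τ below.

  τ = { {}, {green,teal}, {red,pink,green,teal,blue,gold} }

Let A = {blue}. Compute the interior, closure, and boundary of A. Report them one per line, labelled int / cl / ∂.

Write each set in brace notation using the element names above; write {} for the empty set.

int(A) = {}
cl(A)  = {red,pink,blue,gold}
∂A     = {red,pink,blue,gold}

U open, U⊆A: {}. int(A) = ⋃ = {}
X∖A={red,pink,green,teal,gold}, int(X∖A)={green,teal}, hence cl(A)={red,pink,blue,gold}
∂A: remove int from cl → {red,pink,blue,gold}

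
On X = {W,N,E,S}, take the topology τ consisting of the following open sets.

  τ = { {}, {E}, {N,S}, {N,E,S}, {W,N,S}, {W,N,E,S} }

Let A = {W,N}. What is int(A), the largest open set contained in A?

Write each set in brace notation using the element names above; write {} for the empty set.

{}

open subsets of A: {}; so int(A) = {}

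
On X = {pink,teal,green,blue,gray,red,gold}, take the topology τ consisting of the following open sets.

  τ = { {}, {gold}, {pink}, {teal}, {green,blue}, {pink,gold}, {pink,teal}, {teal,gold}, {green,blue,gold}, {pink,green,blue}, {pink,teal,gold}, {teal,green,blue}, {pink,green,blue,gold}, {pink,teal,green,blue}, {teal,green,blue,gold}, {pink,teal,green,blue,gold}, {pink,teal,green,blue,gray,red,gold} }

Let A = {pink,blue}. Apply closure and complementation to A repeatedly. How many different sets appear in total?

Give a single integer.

X∖A={teal,green,gray,red,gold}, int(X∖A)={teal,gold}, hence cl(A)={pink,green,blue,gray,red}
Orbit (k=closure, c=complement):
  1. A     = {pink,blue}
  2. kA    = {pink,green,blue,gray,red}
  3. cA    = {teal,green,gray,red,gold}
  4. ckA   = {teal,gold}
  5. kcA   = {teal,green,blue,gray,red,gold}
  6. kckA  = {teal,gray,red,gold}
  7. ckcA  = {pink}
  8. ckckA = {pink,green,blue}
  9. kckcA = {pink,gray,red}
  10. ckckcA = {teal,green,blue,gold}
(closed under both — stop)

10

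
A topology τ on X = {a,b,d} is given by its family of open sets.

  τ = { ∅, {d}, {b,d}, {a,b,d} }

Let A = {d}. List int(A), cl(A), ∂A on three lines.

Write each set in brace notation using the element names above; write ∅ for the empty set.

U open, U⊆A: ∅, {d}. int(A) = ⋃ = {d}
X∖A={a,b}, int(X∖A)=∅, hence cl(A)={a,b,d}
∂A: remove int from cl → {a,b}

int(A) = {d}
cl(A)  = {a,b,d}
∂A     = {a,b}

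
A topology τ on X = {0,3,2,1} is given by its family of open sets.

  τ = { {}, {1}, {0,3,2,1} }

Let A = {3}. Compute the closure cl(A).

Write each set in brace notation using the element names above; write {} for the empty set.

{0,3,2}

closure: X∖int(X∖A) = X∖{1} = {0,3,2}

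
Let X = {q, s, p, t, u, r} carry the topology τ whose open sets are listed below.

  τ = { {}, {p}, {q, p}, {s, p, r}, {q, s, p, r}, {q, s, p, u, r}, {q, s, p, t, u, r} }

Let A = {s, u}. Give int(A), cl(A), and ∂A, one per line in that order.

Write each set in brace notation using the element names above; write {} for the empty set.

opens ⊆ A: {}; union → int = {}
complement {q, p, t, r}; its interior {q, p}; cl(A) = X∖{q, p} = {s, t, u, r}
boundary = {s, t, u, r} ∖ {} = {s, t, u, r}

int(A) = {}
cl(A)  = {s, t, u, r}
∂A     = {s, t, u, r}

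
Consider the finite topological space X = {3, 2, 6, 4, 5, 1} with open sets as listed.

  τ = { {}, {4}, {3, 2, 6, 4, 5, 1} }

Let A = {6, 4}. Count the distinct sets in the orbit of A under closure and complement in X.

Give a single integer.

6

complement {3, 2, 5, 1}; its interior {}; cl(A) = X∖{} = {3, 2, 6, 4, 5, 1}
With k = closure, c = complement:
  1. A     = {6, 4}
  2. kA    = {3, 2, 6, 4, 5, 1}
  3. cA    = {3, 2, 5, 1}
  4. ckA   = {}
  5. kcA   = {3, 2, 6, 5, 1}
  6. ckcA  = {4}
k, c of each give nothing new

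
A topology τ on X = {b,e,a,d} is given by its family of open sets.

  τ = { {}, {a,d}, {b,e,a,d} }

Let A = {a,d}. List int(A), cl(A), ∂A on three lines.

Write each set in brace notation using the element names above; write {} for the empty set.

opens ⊆ A: {}, {a,d}; union → int = {a,d}
complement {b,e}; its interior {}; cl(A) = X∖{} = {b,e,a,d}
boundary = {b,e,a,d} ∖ {a,d} = {b,e}

int(A) = {a,d}
cl(A)  = {b,e,a,d}
∂A     = {b,e}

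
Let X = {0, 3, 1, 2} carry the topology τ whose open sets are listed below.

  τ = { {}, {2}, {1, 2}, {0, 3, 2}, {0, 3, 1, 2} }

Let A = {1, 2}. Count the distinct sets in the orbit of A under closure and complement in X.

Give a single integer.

complement {0, 3}; its interior {}; cl(A) = X∖{} = {0, 3, 1, 2}
With k = closure, c = complement:
  1. A     = {1, 2}
  2. kA    = {0, 3, 1, 2}
  3. cA    = {0, 3}
  4. ckA   = {}
k, c of each give nothing new

4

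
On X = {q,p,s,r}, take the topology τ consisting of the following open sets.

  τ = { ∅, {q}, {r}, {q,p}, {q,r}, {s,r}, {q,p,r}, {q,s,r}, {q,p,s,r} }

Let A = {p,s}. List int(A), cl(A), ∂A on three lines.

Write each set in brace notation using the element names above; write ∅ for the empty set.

open subsets of A: ∅; so int(A) = ∅
closure: X∖int(X∖A) = X∖{q,r} = {p,s}
∂A = {p,s} minus ∅ = {p,s}

int(A) = ∅
cl(A)  = {p,s}
∂A     = {p,s}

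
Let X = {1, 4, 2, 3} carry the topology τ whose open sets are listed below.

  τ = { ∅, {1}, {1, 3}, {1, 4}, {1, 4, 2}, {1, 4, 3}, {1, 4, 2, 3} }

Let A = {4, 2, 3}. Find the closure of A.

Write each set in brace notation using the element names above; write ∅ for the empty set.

closure: X∖int(X∖A) = X∖{1} = {4, 2, 3}

{4, 2, 3}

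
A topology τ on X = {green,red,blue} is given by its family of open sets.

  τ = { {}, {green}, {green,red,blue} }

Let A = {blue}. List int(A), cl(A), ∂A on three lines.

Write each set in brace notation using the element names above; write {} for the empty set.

open subsets of A: {}; so int(A) = {}
closure: X∖int(X∖A) = X∖{green} = {red,blue}
∂A = {red,blue} minus {} = {red,blue}

int(A) = {}
cl(A)  = {red,blue}
∂A     = {red,blue}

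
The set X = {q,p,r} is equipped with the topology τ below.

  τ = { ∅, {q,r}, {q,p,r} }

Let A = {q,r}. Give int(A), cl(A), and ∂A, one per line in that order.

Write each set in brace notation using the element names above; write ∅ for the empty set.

U open, U⊆A: ∅, {q,r}. int(A) = ⋃ = {q,r}
X∖A={p}, int(X∖A)=∅, hence cl(A)={q,p,r}
∂A: remove int from cl → {p}

int(A) = {q,r}
cl(A)  = {q,p,r}
∂A     = {p}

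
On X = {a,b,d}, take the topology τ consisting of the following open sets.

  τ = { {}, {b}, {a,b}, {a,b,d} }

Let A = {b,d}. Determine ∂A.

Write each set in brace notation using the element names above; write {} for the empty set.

{a,d}

interior: largest open inside A is {b} (from {}, {b})
cl via duality: int({a}) = {}, so X∖{} = {a,b,d}
cl∖int = {a,d}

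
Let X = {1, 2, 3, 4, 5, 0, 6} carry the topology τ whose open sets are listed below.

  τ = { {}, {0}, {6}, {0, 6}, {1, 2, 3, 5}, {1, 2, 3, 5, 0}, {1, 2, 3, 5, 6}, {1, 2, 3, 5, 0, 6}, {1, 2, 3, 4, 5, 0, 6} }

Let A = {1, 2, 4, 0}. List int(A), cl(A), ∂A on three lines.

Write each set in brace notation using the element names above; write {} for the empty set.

int(A) = {0}
cl(A)  = {1, 2, 3, 4, 5, 0}
∂A     = {1, 2, 3, 4, 5}

interior: largest open inside A is {0} (from {}, {0})
cl via duality: int({3, 5, 6}) = {6}, so X∖{6} = {1, 2, 3, 4, 5, 0}
cl∖int = {1, 2, 3, 4, 5}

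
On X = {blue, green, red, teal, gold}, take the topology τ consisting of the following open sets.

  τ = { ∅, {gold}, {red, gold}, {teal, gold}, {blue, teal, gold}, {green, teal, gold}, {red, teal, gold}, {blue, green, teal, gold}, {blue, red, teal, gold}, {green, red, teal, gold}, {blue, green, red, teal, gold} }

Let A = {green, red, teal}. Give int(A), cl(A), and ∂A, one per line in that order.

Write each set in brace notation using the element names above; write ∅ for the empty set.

int(A) = ∅
cl(A)  = {blue, green, red, teal}
∂A     = {blue, green, red, teal}

interior: largest open inside A is ∅ (from ∅)
cl via duality: int({blue, gold}) = {gold}, so X∖{gold} = {blue, green, red, teal}
cl∖int = {blue, green, red, teal}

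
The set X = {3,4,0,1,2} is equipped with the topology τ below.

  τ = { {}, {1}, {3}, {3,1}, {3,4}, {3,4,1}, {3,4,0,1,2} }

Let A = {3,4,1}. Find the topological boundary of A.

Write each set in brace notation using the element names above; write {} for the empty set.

{0,2}

opens ⊆ A: {}, {3}, {1}, {3,4}, {3,1}, {3,4,1}; union → int = {3,4,1}
complement {0,2}; its interior {}; cl(A) = X∖{} = {3,4,0,1,2}
boundary = {3,4,0,1,2} ∖ {3,4,1} = {0,2}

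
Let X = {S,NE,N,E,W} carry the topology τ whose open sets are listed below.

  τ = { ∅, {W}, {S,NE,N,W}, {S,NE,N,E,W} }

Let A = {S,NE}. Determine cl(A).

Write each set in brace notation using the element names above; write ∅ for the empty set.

cl via duality: int({N,E,W}) = {W}, so X∖{W} = {S,NE,N,E}

{S,NE,N,E}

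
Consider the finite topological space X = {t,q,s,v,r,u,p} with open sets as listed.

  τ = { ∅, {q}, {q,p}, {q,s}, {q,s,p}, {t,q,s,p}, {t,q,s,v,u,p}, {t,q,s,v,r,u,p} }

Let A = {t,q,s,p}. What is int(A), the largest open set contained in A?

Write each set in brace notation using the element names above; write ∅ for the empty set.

open subsets of A: ∅, {q}, {q,s}, {q,p}, {q,s,p}, {t,q,s,p}; so int(A) = {t,q,s,p}

{t,q,s,p}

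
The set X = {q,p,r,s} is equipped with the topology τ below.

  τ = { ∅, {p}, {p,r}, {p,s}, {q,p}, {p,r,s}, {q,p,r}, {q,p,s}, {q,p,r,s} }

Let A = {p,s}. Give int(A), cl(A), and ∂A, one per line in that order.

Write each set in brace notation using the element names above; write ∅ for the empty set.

int(A) = {p,s}
cl(A)  = {q,p,r,s}
∂A     = {q,r}

opens ⊆ A: ∅, {p}, {p,s}; union → int = {p,s}
complement {q,r}; its interior ∅; cl(A) = X∖∅ = {q,p,r,s}
boundary = {q,p,r,s} ∖ {p,s} = {q,r}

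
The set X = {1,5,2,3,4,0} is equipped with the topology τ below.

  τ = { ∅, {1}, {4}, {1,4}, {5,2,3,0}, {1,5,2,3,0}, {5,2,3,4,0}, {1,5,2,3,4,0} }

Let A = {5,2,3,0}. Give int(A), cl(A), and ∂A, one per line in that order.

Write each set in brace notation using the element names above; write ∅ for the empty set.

int(A) = {5,2,3,0}
cl(A)  = {5,2,3,0}
∂A     = ∅

interior: largest open inside A is {5,2,3,0} (from ∅, {5,2,3,0})
cl via duality: int({1,4}) = {1,4}, so X∖{1,4} = {5,2,3,0}
cl∖int = ∅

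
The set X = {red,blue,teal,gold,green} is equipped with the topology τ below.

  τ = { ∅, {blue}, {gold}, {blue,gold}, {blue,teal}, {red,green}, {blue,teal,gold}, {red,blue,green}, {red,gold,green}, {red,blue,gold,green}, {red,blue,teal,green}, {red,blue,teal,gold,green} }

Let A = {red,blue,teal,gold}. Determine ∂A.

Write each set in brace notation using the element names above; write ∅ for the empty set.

{red,green}

open subsets of A: ∅, {gold}, {blue}, {blue,gold}, {blue,teal}, {blue,teal,gold}; so int(A) = {blue,teal,gold}
closure: X∖int(X∖A) = X∖∅ = {red,blue,teal,gold,green}
∂A = {red,blue,teal,gold,green} minus {blue,teal,gold} = {red,green}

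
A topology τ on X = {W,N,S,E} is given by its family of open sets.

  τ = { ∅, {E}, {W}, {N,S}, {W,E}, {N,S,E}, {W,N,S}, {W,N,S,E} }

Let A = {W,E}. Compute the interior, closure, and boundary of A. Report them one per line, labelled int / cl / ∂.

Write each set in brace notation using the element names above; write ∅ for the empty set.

int(A) = {W,E}
cl(A)  = {W,E}
∂A     = ∅

interior: largest open inside A is {W,E} (from ∅, {E}, {W}, {W,E})
cl via duality: int({N,S}) = {N,S}, so X∖{N,S} = {W,E}
cl∖int = ∅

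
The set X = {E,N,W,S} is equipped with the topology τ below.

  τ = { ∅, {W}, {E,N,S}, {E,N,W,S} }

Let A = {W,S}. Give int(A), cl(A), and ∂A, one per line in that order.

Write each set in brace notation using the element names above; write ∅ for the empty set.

int(A) = {W}
cl(A)  = {E,N,W,S}
∂A     = {E,N,S}

open subsets of A: ∅, {W}; so int(A) = {W}
closure: X∖int(X∖A) = X∖∅ = {E,N,W,S}
∂A = {E,N,W,S} minus {W} = {E,N,S}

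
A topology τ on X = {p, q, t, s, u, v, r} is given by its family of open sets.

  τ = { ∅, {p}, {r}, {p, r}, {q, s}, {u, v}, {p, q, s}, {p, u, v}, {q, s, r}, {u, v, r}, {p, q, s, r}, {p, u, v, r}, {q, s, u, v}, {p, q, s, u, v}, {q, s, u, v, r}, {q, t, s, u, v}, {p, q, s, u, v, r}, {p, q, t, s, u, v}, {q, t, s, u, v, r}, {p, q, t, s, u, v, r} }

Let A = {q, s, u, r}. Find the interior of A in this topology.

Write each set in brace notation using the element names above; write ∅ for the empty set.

open subsets of A: ∅, {r}, {q, s}, {q, s, r}; so int(A) = {q, s, r}

{q, s, r}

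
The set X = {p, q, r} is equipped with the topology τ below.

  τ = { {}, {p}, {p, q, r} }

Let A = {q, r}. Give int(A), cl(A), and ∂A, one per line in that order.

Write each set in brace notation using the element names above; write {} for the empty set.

int(A) = {}
cl(A)  = {q, r}
∂A     = {q, r}

open subsets of A: {}; so int(A) = {}
closure: X∖int(X∖A) = X∖{p} = {q, r}
∂A = {q, r} minus {} = {q, r}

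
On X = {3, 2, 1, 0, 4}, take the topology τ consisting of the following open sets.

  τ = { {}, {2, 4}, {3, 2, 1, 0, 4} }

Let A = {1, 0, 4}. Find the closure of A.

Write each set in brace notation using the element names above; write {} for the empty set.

{3, 2, 1, 0, 4}

X∖A={3, 2}, int(X∖A)={}, hence cl(A)={3, 2, 1, 0, 4}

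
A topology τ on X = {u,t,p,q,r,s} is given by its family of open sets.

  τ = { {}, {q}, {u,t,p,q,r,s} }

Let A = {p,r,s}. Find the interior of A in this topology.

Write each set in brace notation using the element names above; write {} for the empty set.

interior: largest open inside A is {} (from {})

{}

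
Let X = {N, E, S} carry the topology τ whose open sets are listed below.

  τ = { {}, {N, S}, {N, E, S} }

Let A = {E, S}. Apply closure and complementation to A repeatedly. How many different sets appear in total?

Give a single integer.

X∖A={N}, int(X∖A)={}, hence cl(A)={N, E, S}
Orbit (k=closure, c=complement):
  1. A     = {E, S}
  2. kA    = {N, E, S}
  3. cA    = {N}
  4. ckA   = {}
(closed under both — stop)

4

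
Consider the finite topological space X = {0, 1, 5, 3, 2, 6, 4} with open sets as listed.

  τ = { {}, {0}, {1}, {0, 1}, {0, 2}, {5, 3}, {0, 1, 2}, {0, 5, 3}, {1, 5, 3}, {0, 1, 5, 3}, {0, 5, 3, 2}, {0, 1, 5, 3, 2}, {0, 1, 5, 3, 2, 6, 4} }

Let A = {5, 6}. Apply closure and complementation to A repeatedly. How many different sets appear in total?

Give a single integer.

8

cl via duality: int({0, 1, 3, 2, 4}) = {0, 1, 2}, so X∖{0, 1, 2} = {5, 3, 6, 4}
Write k for closure, c for complement:
  1. A     = {5, 6}
  2. kA    = {5, 3, 6, 4}
  3. cA    = {0, 1, 3, 2, 4}
  4. ckA   = {0, 1, 2}
  5. kcA   = {0, 1, 5, 3, 2, 6, 4}
  6. kckA  = {0, 1, 2, 6, 4}
  7. ckcA  = {}
  8. ckckA = {5, 3}
applying k or c yields no new set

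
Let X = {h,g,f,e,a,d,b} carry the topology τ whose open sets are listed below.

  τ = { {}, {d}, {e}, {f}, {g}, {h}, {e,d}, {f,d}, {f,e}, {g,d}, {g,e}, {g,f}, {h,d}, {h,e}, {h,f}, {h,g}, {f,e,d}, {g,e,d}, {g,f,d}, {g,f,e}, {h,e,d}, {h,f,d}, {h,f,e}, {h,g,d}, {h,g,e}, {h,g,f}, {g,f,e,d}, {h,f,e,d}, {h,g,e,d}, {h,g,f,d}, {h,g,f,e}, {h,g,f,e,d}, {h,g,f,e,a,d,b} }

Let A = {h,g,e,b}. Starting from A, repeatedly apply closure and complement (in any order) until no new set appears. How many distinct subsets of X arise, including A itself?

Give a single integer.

6

X∖A={f,a,d}, int(X∖A)={f,d}, hence cl(A)={h,g,e,a,b}
Orbit (k=closure, c=complement):
  1. A     = {h,g,e,b}
  2. kA    = {h,g,e,a,b}
  3. cA    = {f,a,d}
  4. ckA   = {f,d}
  5. kcA   = {f,a,d,b}
  6. ckcA  = {h,g,e}
(closed under both — stop)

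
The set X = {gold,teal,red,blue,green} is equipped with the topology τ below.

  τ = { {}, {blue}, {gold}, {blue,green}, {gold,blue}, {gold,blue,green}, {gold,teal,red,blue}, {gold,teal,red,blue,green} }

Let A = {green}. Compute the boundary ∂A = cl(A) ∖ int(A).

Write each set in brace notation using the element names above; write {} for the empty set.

open subsets of A: {}; so int(A) = {}
closure: X∖int(X∖A) = X∖{gold,teal,red,blue} = {green}
∂A = {green} minus {} = {green}

{green}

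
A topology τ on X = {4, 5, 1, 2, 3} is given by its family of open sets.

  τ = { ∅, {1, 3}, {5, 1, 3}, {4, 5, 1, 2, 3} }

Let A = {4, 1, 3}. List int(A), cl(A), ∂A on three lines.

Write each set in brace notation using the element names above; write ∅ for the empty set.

int(A) = {1, 3}
cl(A)  = {4, 5, 1, 2, 3}
∂A     = {4, 5, 2}

U open, U⊆A: ∅, {1, 3}. int(A) = ⋃ = {1, 3}
X∖A={5, 2}, int(X∖A)=∅, hence cl(A)={4, 5, 1, 2, 3}
∂A: remove int from cl → {4, 5, 2}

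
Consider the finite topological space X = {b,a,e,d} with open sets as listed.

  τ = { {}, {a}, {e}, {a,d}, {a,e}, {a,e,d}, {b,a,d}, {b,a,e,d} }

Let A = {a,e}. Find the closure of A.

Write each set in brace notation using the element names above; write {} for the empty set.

{b,a,e,d}

closure: X∖int(X∖A) = X∖{} = {b,a,e,d}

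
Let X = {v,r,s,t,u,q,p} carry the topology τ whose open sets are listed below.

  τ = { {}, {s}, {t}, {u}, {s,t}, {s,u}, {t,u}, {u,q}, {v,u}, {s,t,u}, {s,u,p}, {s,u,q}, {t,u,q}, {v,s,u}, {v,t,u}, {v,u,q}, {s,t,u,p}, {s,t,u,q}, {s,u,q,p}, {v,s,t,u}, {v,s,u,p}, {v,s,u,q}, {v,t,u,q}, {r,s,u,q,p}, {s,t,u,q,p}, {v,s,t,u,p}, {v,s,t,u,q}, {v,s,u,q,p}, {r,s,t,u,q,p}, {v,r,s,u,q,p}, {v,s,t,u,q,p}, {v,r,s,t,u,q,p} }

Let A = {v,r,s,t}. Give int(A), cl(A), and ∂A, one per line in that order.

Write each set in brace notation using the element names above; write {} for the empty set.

open subsets of A: {}, {t}, {s}, {s,t}; so int(A) = {s,t}
closure: X∖int(X∖A) = X∖{u,q} = {v,r,s,t,p}
∂A = {v,r,s,t,p} minus {s,t} = {v,r,p}

int(A) = {s,t}
cl(A)  = {v,r,s,t,p}
∂A     = {v,r,p}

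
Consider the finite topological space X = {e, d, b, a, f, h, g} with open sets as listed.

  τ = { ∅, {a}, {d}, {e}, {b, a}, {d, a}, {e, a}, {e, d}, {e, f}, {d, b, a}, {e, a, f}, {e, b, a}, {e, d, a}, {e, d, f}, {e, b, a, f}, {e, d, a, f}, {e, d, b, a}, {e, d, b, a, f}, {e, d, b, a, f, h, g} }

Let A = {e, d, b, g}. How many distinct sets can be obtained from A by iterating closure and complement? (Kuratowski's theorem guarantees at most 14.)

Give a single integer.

10

X∖A={a, f, h}, int(X∖A)={a}, hence cl(A)={e, d, b, f, h, g}
Orbit (k=closure, c=complement):
  1. A     = {e, d, b, g}
  2. kA    = {e, d, b, f, h, g}
  3. cA    = {a, f, h}
  4. ckA   = {a}
  5. kcA   = {b, a, f, h, g}
  6. kckA  = {b, a, h, g}
  7. ckcA  = {e, d}
  8. ckckA = {e, d, f}
  9. kckcA = {e, d, f, h, g}
  10. ckckcA = {b, a}
(closed under both — stop)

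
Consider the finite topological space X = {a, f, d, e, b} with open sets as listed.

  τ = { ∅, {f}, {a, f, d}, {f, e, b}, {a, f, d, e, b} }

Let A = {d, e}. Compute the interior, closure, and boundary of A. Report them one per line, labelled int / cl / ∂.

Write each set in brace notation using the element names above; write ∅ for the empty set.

opens ⊆ A: ∅; union → int = ∅
complement {a, f, b}; its interior {f}; cl(A) = X∖{f} = {a, d, e, b}
boundary = {a, d, e, b} ∖ ∅ = {a, d, e, b}

int(A) = ∅
cl(A)  = {a, d, e, b}
∂A     = {a, d, e, b}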